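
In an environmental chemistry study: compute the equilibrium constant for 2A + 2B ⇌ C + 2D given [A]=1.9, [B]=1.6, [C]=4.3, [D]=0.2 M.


Kc = [C][D]^2/([A]^2[B]^2)
= (4.3^1 × 0.2^2)/(1.9^2 × 1.6^2)
= 0.172/9.2416
= 0.01861

0.01861


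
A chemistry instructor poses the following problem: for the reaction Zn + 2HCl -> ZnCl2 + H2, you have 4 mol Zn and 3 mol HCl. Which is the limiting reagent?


Mole ratio available / coefficient:
  Zn: 4/1 = 4.000
  HCl: 3/2 = 1.500
Smaller ratio is limiting.

HCl


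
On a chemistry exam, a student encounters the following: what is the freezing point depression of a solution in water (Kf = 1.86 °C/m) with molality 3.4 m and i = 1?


ΔTf = Kf × m × i
= 1.86 × 3.4 × 1
= 6.324 °C

6.324 °C


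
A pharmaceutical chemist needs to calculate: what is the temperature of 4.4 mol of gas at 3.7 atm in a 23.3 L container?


PV = nRT  (R = 0.08206 L·atm/(mol·K))
T = PV/(nR) = 3.7×23.3/(4.4×0.08206)
= 86.21/0.361064
= 238.77 K

238.77 K


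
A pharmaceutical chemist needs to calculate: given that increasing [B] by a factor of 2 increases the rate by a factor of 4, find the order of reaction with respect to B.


rate ∝ [B]^n
2^n = 4 → n = 2
Order in B: 2

2


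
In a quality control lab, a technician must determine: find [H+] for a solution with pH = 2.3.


[H+] = 10^(-pH) = 10^(-2.3)
= 5.01×10^-3 M

5.01×10^-3 M


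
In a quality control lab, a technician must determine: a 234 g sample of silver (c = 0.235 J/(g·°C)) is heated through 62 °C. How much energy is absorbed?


q = mcΔT = 234 × 0.235 × 62
= 3409.38 J

3409.38 J


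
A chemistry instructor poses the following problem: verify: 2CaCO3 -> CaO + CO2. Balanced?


Equation: 2CaCO3 -> CaO + CO2
Check atoms: C: 2≠1, Ca: 2≠1, O: 6≠3
Not balanced

No, not balanced


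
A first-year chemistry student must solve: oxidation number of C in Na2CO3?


2(+1) + x + 3(-2) = 0, so x = +4
Oxidation number: +4

+4


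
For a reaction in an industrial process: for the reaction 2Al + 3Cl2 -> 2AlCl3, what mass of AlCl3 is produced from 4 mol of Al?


Mole ratio AlCl3:Al = 2:2
n(AlCl3) = 4 × 2/2 = 4.000 mol
mass = 4.000 × 133.33 = 533.32 g

533.32 g


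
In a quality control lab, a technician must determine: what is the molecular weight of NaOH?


M(NaOH) = 1×22.99 + 1×16.0 + 1×1.008
= 22.99 + 16.0 + 1.01
= 40.0 g/mol

40.0 g/mol


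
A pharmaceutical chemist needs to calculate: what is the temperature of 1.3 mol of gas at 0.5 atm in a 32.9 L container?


PV = nRT  (R = 0.08206 L·atm/(mol·K))
T = PV/(nR) = 0.5×32.9/(1.3×0.08206)
= 16.45/0.106678
= 154.20 K

154.20 K


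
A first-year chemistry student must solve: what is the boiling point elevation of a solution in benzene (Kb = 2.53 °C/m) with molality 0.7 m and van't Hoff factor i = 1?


ΔTb = Kb × m × i
= 2.53 × 0.7 × 1
= 1.771 °C

1.771 °C


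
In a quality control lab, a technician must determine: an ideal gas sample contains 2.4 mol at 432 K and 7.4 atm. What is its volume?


PV = nRT  (R = 0.08206 L·atm/(mol·K))
V = nRT/P = 2.4×0.08206×432/7.4
= 11.497 L

11.497 L


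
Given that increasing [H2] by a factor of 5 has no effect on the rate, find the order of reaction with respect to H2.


rate ∝ [H2]^n
rate ∝ [H2]^0
Order in H2: 0

0


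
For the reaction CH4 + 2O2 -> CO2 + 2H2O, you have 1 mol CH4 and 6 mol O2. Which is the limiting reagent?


Mole ratio available / coefficient:
  CH4: 1/1 = 1.000
  O2: 6/2 = 3.000
Smaller ratio is limiting.

CH4


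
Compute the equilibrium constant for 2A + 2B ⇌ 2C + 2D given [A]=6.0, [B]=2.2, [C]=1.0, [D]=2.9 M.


Kc = [C]^2[D]^2/([A]^2[B]^2)
= (1.0^2 × 2.9^2)/(6.0^2 × 2.2^2)
= 8.41/174.24
= 0.04827

0.04827


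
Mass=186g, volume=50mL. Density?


ρ = mass/volume
= 186/50
= 3.72 g/mL

3.72 g/mL


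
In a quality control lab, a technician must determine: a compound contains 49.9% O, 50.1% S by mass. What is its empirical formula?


Assume 100 g sample. Moles of each element:
  O: 49.9/16.0 = 3.119 mol
  S: 50.1/32.07 = 1.562 mol
Divide by smallest (1.562):
  O: 3.119/1.562 = 2.0
  S: 1.562/1.562 = 1.0
Empirical formula: SO2

SO2


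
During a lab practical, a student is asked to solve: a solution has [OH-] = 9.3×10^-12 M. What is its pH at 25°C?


pOH = -log10([OH-]) = -log10(9.3×10^-12)
= 12 - log10(9.3) = 11.03
pH = 14 - pOH = 14 - 11.03 = 2.97

2.97


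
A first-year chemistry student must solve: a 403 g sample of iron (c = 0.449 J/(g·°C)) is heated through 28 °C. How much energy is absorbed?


q = mcΔT = 403 × 0.449 × 28
= 5066.52 J

5066.52 J


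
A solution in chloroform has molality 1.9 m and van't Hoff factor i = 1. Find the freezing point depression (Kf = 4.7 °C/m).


ΔTf = Kf × m × i
= 4.7 × 1.9 × 1
= 8.93 °C

8.93 °C


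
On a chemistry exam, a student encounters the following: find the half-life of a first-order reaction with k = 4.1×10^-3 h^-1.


t½ = ln2/k = 0.693147/(4.1×10^-3 h^-1)
= 169.1 h

169.1 h


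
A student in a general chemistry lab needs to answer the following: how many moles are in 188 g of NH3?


M(NH3) = 17.03 g/mol
n = mass/M = 188/17.03 = 11.0393 mol

11.0393 mol


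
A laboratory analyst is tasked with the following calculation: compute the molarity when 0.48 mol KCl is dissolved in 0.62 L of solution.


M = n/V = 0.48/0.62 = 0.774 mol/L

0.774 M


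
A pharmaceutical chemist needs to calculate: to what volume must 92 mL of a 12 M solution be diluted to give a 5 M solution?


C1V1 = C2V2
12 × 92 = 5 × V2
V2 = 1104/5 = 220.8 mL

220.8 mL


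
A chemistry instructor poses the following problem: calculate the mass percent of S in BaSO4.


M(BaSO4) = 1×137.33 + 1×32.07 + 4×16.0 = 233.40 g/mol
Mass of S = 1 × 32.07 = 32.07 g/mol
% S = 32.07/233.40 × 100 = 13.74%

13.74%


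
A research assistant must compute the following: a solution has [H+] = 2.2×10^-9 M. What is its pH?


pH = -log10([H+]) = -log10(2.2×10^-9)
= 9 - log10(2.2)
= 9 - 0.34
= 8.66

8.66


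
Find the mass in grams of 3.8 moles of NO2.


M(NO2) = 46.01 g/mol
mass = n × M = 3.8 × 46.01 = 174.84 g

174.84 g


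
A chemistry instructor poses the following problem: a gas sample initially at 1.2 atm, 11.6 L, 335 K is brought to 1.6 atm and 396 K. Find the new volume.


P1V1/T1 = P2V2/T2
V2 = P1V1T2/(T1P2)
= 1.2×11.6×396/(335×1.6)
= 10.284 L

10.284 L


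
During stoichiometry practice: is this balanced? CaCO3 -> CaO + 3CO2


Equation: CaCO3 -> CaO + 3CO2
Check atoms: C: 1≠3, Ca: 1=1, O: 3≠7
Not balanced

No, not balanced


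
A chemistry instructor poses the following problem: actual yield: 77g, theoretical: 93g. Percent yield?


% yield = actual/theoretical × 100
= 77/93 × 100
= 82.8%

82.8%


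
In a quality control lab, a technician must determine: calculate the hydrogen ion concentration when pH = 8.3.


[H+] = 10^(-pH) = 10^(-8.3)
= 5.01×10^-9 M

5.01×10^-9 M


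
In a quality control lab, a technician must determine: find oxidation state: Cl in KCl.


halide: -1
Oxidation number: -1

-1


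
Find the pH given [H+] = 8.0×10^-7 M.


pH = -log10([H+]) = -log10(8.0×10^-7)
= 7 - log10(8.0)
= 7 - 0.9
= 6.1

6.1


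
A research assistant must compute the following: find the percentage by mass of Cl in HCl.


M(HCl) = 1×1.008 + 1×35.45 = 36.458 g/mol
Mass of Cl = 1 × 35.45 = 35.45 g/mol
% Cl = 35.45/36.458 × 100 = 97.24%

97.24%


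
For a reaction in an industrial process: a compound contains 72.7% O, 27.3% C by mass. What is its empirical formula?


Assume 100 g sample. Moles of each element:
  O: 72.7/16.0 = 4.544 mol
  C: 27.3/12.01 = 2.273 mol
Divide by smallest (2.273):
  O: 4.544/2.273 = 2.0
  C: 2.273/2.273 = 1.0
Empirical formula: CO2

CO2


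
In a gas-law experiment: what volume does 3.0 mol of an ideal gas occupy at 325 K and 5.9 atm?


PV = nRT  (R = 0.08206 L·atm/(mol·K))
V = nRT/P = 3.0×0.08206×325/5.9
= 13.561 L

13.561 L


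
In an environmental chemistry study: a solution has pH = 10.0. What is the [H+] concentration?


[H+] = 10^(-pH) = 10^(-10.0)
= 1.0×10^-10 M

1.0×10^-10 M


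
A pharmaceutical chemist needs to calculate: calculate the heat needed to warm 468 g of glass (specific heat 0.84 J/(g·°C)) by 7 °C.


q = mcΔT = 468 × 0.84 × 7
= 2751.84 J

2751.84 J


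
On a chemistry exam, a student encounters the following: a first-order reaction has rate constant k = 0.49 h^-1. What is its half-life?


t½ = ln2/k = 0.693147/(0.49 h^-1)
= 1.415 h

1.415 h


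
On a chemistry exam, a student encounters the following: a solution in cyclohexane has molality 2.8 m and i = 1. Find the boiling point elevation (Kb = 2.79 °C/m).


ΔTb = Kb × m × i
= 2.79 × 2.8 × 1
= 7.812 °C

7.812 °C


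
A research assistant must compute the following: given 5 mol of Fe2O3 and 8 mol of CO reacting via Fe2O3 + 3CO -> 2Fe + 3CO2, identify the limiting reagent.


Mole ratio available / coefficient:
  Fe2O3: 5/1 = 5.000
  CO: 8/3 = 2.667
Smaller ratio is limiting.

CO


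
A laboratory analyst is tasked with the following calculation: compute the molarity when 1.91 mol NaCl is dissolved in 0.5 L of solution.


M = n/V = 1.91/0.5 = 3.820 mol/L

3.820 M


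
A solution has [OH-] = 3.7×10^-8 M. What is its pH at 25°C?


pOH = -log10([OH-]) = -log10(3.7×10^-8)
= 8 - log10(3.7) = 7.43
pH = 14 - pOH = 14 - 7.43 = 6.57

6.57


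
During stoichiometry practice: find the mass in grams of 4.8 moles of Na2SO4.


M(Na2SO4) = 142.05 g/mol
mass = n × M = 4.8 × 142.05 = 681.84 g

681.84 g


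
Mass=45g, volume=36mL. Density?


ρ = mass/volume
= 45/36
= 1.25 g/mL

1.25 g/mL


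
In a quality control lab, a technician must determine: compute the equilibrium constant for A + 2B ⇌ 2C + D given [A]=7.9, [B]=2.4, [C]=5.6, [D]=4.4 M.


Kc = [C]^2[D]/([A][B]^2)
= (5.6^2 × 4.4^1)/(7.9^1 × 2.4^2)
= 137.984/45.504
= 3.032

3.032


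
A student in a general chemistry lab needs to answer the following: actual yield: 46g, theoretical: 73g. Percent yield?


% yield = actual/theoretical × 100
= 46/73 × 100
= 63.01%

63.01%


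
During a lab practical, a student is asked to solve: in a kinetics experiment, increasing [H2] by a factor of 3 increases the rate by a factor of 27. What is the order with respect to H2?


rate ∝ [H2]^n
3^n = 27 → n = 3
Order in H2: 3

3


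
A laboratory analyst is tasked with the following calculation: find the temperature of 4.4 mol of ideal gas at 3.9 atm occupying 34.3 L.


PV = nRT  (R = 0.08206 L·atm/(mol·K))
T = PV/(nR) = 3.9×34.3/(4.4×0.08206)
= 133.77/0.361064
= 370.49 K

370.49 K


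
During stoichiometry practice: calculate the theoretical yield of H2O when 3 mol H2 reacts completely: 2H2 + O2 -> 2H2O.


Mole ratio H2O:H2 = 2:2
n(H2O) = 3 × 2/2 = 3.000 mol
mass = 3.000 × 18.02 = 54.06 g

54.06 g


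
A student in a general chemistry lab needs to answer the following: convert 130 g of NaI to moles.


M(NaI) = 149.89 g/mol
n = mass/M = 130/149.89 = 0.8673 mol

0.8673 mol


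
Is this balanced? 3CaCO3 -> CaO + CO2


Equation: 3CaCO3 -> CaO + CO2
Check atoms: C: 3≠1, Ca: 3≠1, O: 9≠3
Not balanced

No, not balanced


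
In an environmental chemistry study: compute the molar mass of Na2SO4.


M(Na2SO4) = 2×22.99 + 1×32.07 + 4×16.0
= 45.98 + 32.07 + 64.0
= 142.05 g/mol

142.05 g/mol


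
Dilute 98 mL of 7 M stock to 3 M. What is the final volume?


C1V1 = C2V2
7 × 98 = 3 × V2
V2 = 686/3 = 228.67 mL

228.67 mL


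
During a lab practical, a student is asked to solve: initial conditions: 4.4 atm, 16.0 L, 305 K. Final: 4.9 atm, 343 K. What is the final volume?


P1V1/T1 = P2V2/T2
V2 = P1V1T2/(T1P2)
= 4.4×16.0×343/(305×4.9)
= 16.157 L

16.157 L


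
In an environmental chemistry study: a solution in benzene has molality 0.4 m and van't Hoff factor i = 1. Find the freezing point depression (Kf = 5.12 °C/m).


ΔTf = Kf × m × i
= 5.12 × 0.4 × 1
= 2.048 °C

2.048 °C


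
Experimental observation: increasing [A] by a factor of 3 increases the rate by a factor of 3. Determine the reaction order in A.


rate ∝ [A]^n
3^n = 3 → n = 1
Order in A: 1

1


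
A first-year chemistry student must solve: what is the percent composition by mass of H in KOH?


M(KOH) = 1×39.1 + 1×16.0 + 1×1.008 = 56.108 g/mol
Mass of H = 1 × 1.008 = 1.008 g/mol
% H = 1.008/56.108 × 100 = 1.80%

1.80%


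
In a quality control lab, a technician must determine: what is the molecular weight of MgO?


M(MgO) = 1×24.31 + 1×16.0
= 24.31 + 16.0
= 40.31 g/mol

40.31 g/mol


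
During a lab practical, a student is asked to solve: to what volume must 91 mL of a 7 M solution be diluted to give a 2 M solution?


C1V1 = C2V2
7 × 91 = 2 × V2
V2 = 637/2 = 318.5 mL

318.5 mL


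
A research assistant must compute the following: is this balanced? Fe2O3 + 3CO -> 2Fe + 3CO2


Equation: Fe2O3 + 3CO -> 2Fe + 3CO2
Check atoms: C: 3=3, Fe: 2=2, O: 6=6
Balanced

Yes, balanced


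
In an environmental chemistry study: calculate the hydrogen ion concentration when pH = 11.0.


[H+] = 10^(-pH) = 10^(-11.0)
= 1.0×10^-11 M

1.0×10^-11 M


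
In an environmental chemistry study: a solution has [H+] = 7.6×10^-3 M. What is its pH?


pH = -log10([H+]) = -log10(7.6×10^-3)
= 3 - log10(7.6)
= 3 - 0.88
= 2.12

2.12


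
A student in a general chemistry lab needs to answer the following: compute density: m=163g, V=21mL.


ρ = mass/volume
= 163/21
= 7.762 g/mL

7.762 g/mL


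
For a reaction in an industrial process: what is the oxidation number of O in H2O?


O is usually -2
Oxidation number: -2

-2


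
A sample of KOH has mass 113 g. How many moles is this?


M(KOH) = 56.11 g/mol
n = mass/M = 113/56.11 = 2.0139 mol

2.0139 mol


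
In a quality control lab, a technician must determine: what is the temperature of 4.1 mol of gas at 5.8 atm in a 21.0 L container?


PV = nRT  (R = 0.08206 L·atm/(mol·K))
T = PV/(nR) = 5.8×21.0/(4.1×0.08206)
= 121.80/0.336446
= 362.02 K

362.02 K


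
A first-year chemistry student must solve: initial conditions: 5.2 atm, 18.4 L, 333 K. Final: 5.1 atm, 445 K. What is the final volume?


P1V1/T1 = P2V2/T2
V2 = P1V1T2/(T1P2)
= 5.2×18.4×445/(333×5.1)
= 25.071 L

25.071 L


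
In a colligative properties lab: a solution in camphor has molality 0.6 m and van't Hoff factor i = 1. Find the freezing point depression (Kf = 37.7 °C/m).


ΔTf = Kf × m × i
= 37.7 × 0.6 × 1
= 22.62 °C

22.62 °C


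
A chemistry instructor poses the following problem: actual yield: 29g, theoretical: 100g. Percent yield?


% yield = actual/theoretical × 100
= 29/100 × 100
= 29.0%

29.0%


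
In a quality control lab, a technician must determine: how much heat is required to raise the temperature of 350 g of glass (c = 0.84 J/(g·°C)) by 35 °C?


q = mcΔT = 350 × 0.84 × 35
= 10290.00 J

10290.00 J


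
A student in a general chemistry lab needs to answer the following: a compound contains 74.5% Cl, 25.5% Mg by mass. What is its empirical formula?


Assume 100 g sample. Moles of each element:
  Cl: 74.5/35.45 = 2.102 mol
  Mg: 25.5/24.31 = 1.049 mol
Divide by smallest (1.049):
  Cl: 2.102/1.049 = 2.0
  Mg: 1.049/1.049 = 1.0
Empirical formula: MgCl2

MgCl2


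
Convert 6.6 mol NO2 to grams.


M(NO2) = 46.01 g/mol
mass = n × M = 6.6 × 46.01 = 303.67 g

303.67 g


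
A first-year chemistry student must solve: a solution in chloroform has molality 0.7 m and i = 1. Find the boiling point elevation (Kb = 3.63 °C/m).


ΔTb = Kb × m × i
= 3.63 × 0.7 × 1
= 2.541 °C

2.541 °C


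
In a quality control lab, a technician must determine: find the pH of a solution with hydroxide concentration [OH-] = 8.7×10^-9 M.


pOH = -log10([OH-]) = -log10(8.7×10^-9)
= 9 - log10(8.7) = 8.06
pH = 14 - pOH = 14 - 8.06 = 5.94

5.94


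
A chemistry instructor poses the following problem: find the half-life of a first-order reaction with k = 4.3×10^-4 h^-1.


t½ = ln2/k = 0.693147/(4.3×10^-4 h^-1)
= 1612 h

1612 h


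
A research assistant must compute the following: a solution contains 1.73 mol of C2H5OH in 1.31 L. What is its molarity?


M = n/V = 1.73/1.31 = 1.321 mol/L

1.321 M


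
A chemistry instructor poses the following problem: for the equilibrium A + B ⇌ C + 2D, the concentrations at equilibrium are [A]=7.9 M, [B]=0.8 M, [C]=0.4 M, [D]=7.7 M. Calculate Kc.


Kc = [C][D]^2/([A][B])
= (0.4^1 × 7.7^2)/(7.9^1 × 0.8^1)
= 23.716/6.32
= 3.753

3.753


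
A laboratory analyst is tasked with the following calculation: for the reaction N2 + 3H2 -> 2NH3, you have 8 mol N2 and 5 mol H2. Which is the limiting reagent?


Mole ratio available / coefficient:
  N2: 8/1 = 8.000
  H2: 5/3 = 1.667
Smaller ratio is limiting.

H2


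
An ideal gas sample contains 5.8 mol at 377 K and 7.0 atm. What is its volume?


PV = nRT  (R = 0.08206 L·atm/(mol·K))
V = nRT/P = 5.8×0.08206×377/7.0
= 25.633 L

25.633 L


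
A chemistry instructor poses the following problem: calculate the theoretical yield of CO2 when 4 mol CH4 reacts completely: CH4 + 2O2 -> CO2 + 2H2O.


Mole ratio CO2:CH4 = 1:1
n(CO2) = 4 × 1/1 = 4.000 mol
mass = 4.000 × 44.01 = 176.04 g

176.04 g


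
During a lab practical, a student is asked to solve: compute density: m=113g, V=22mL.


ρ = mass/volume
= 113/22
= 5.136 g/mL

5.136 g/mL


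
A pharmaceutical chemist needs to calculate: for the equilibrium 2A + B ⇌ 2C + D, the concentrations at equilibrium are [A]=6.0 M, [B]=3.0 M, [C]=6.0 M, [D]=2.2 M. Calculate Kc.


Kc = [C]^2[D]/([A]^2[B])
= (6.0^2 × 2.2^1)/(6.0^2 × 3.0^1)
= 79.2/108
= 0.7333

0.7333


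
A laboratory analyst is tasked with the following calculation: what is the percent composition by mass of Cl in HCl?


M(HCl) = 1×1.008 + 1×35.45 = 36.458 g/mol
Mass of Cl = 1 × 35.45 = 35.45 g/mol
% Cl = 35.45/36.458 × 100 = 97.24%

97.24%


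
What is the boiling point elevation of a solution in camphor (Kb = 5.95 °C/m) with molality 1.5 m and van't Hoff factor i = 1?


ΔTb = Kb × m × i
= 5.95 × 1.5 × 1
= 8.925 °C

8.925 °C


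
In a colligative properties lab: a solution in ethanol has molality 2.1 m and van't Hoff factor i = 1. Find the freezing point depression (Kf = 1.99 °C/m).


ΔTf = Kf × m × i
= 1.99 × 2.1 × 1
= 4.179 °C

4.179 °C


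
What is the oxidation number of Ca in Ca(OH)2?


Group 2 metal: +2
Oxidation number: +2

+2


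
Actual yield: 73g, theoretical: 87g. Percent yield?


% yield = actual/theoretical × 100
= 73/87 × 100
= 83.91%

83.91%


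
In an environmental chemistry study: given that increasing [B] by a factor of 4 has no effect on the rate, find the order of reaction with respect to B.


rate ∝ [B]^n
rate ∝ [B]^0
Order in B: 0

0


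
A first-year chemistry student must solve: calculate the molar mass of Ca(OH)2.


M(Ca(OH)2) = 1×40.08 + 2×16.0 + 2×1.008
= 40.08 + 32.0 + 2.02
= 74.1 g/mol

74.1 g/mol


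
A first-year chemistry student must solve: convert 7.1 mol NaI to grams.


M(NaI) = 149.89 g/mol
mass = n × M = 7.1 × 149.89 = 1064.22 g

1064.22 g


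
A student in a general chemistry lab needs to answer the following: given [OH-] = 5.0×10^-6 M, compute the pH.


pOH = -log10([OH-]) = -log10(5.0×10^-6)
= 6 - log10(5.0) = 5.3
pH = 14 - pOH = 14 - 5.3 = 8.7

8.7


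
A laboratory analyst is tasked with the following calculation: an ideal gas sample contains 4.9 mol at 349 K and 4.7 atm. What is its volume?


PV = nRT  (R = 0.08206 L·atm/(mol·K))
V = nRT/P = 4.9×0.08206×349/4.7
= 29.858 L

29.858 L


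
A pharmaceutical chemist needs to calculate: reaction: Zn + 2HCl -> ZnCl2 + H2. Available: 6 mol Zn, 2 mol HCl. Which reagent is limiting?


Mole ratio available / coefficient:
  Zn: 6/1 = 6.000
  HCl: 2/2 = 1.000
Smaller ratio is limiting.

HCl


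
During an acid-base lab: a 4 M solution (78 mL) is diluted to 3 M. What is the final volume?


C1V1 = C2V2
4 × 78 = 3 × V2
V2 = 312/3 = 104.0 mL

104.0 mL


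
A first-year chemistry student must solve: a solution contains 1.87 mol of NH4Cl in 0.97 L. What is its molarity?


M = n/V = 1.87/0.97 = 1.928 mol/L

1.928 M


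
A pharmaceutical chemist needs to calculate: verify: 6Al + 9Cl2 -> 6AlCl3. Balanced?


Equation: 6Al + 9Cl2 -> 6AlCl3
Check atoms: Al: 6=6, Cl: 18=18
Balanced

Yes, balanced


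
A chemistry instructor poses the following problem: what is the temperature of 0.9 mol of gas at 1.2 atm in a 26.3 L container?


PV = nRT  (R = 0.08206 L·atm/(mol·K))
T = PV/(nR) = 1.2×26.3/(0.9×0.08206)
= 31.56/0.073854
= 427.33 K

427.33 K


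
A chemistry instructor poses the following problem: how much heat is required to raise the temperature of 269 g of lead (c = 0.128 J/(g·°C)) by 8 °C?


q = mcΔT = 269 × 0.128 × 8
= 275.46 J

275.46 J


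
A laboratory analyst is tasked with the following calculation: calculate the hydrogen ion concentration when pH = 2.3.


[H+] = 10^(-pH) = 10^(-2.3)
= 5.01×10^-3 M

5.01×10^-3 M


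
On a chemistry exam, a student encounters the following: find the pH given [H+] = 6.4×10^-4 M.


pH = -log10([H+]) = -log10(6.4×10^-4)
= 4 - log10(6.4)
= 4 - 0.81
= 3.19

3.19


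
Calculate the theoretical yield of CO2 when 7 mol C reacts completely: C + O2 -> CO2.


Mole ratio CO2:C = 1:1
n(CO2) = 7 × 1/1 = 7.000 mol
mass = 7.000 × 44.01 = 308.07 g

308.07 g


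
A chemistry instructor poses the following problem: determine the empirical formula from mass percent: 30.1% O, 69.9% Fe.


Assume 100 g sample. Moles of each element:
  O: 30.1/16.0 = 1.881 mol
  Fe: 69.9/55.85 = 1.252 mol
Divide by smallest (1.252):
  O: 1.881/1.252 = 1.5
  Fe: 1.252/1.252 = 1.0
Multiply all ratios by 2 to obtain whole numbers.
Empirical formula: Fe2O3

Fe2O3


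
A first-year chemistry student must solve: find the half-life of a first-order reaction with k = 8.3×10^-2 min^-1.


t½ = ln2/k = 0.693147/(8.3×10^-2 min^-1)
= 8.351 min

8.351 min


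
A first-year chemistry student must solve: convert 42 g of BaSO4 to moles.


M(BaSO4) = 233.4 g/mol
n = mass/M = 42/233.4 = 0.1799 mol

0.1799 mol


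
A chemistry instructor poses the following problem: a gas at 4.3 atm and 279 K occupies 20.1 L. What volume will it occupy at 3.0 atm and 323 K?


P1V1/T1 = P2V2/T2
V2 = P1V1T2/(T1P2)
= 4.3×20.1×323/(279×3.0)
= 33.354 L

33.354 L


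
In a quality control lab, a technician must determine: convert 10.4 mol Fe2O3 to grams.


M(Fe2O3) = 159.7 g/mol
mass = n × M = 10.4 × 159.7 = 1660.88 g

1660.88 g


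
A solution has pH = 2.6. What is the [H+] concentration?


[H+] = 10^(-pH) = 10^(-2.6)
= 2.51×10^-3 M

2.51×10^-3 M


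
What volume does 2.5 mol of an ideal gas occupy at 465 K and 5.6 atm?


PV = nRT  (R = 0.08206 L·atm/(mol·K))
V = nRT/P = 2.5×0.08206×465/5.6
= 17.035 L

17.035 L


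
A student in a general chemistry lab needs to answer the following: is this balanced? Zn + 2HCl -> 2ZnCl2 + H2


Equation: Zn + 2HCl -> 2ZnCl2 + H2
Check atoms: Cl: 2≠4, H: 2=2, Zn: 1≠2
Not balanced

No, not balanced


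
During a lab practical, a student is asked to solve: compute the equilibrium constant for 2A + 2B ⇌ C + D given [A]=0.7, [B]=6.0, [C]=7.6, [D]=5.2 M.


Kc = [C][D]/([A]^2[B]^2)
= (7.6^1 × 5.2^1)/(0.7^2 × 6.0^2)
= 39.52/17.64
= 2.240

2.240


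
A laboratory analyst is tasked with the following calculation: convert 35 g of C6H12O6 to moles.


M(C6H12O6) = 180.16 g/mol
n = mass/M = 35/180.16 = 0.1943 mol

0.1943 mol


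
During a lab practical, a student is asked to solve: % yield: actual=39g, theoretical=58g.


% yield = actual/theoretical × 100
= 39/58 × 100
= 67.24%

67.24%


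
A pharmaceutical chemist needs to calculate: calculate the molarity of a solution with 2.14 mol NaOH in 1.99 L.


M = n/V = 2.14/1.99 = 1.075 mol/L

1.075 M


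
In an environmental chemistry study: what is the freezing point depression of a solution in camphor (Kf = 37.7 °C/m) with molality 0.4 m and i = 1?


ΔTf = Kf × m × i
= 37.7 × 0.4 × 1
= 15.08 °C

15.08 °C


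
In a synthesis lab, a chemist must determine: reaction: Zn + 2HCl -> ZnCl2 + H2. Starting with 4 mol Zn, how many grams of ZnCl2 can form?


Mole ratio ZnCl2:Zn = 1:1
n(ZnCl2) = 4 × 1/1 = 4.000 mol
mass = 4.000 × 136.28 = 545.12 g

545.12 g


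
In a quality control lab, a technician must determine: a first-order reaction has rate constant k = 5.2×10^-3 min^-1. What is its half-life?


t½ = ln2/k = 0.693147/(5.2×10^-3 min^-1)
= 133.3 min

133.3 min


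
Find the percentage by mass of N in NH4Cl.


M(NH4Cl) = 1×14.01 + 4×1.008 + 1×35.45 = 53.492 g/mol
Mass of N = 1 × 14.01 = 14.01 g/mol
% N = 14.01/53.492 × 100 = 26.19%

26.19%


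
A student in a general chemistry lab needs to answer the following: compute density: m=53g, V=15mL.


ρ = mass/volume
= 53/15
= 3.533 g/mL

3.533 g/mL


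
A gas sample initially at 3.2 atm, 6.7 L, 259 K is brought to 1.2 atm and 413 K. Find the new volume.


P1V1/T1 = P2V2/T2
V2 = P1V1T2/(T1P2)
= 3.2×6.7×413/(259×1.2)
= 28.49 L

28.49 L


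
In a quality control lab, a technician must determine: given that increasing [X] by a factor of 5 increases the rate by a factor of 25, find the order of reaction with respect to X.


rate ∝ [X]^n
5^n = 25 → n = 2
Order in X: 2

2


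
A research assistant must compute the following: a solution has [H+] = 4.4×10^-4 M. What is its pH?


pH = -log10([H+]) = -log10(4.4×10^-4)
= 4 - log10(4.4)
= 4 - 0.64
= 3.36

3.36


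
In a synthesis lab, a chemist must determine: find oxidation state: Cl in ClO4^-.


x + 4(-2) = -1, so x = +7
Oxidation number: +7

+7


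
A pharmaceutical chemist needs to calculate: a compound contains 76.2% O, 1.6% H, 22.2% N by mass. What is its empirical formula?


Assume 100 g sample. Moles of each element:
  O: 76.2/16.0 = 4.763 mol
  H: 1.6/1.008 = 1.587 mol
  N: 22.2/14.01 = 1.585 mol
Divide by smallest (1.585):
  O: 4.763/1.585 = 3.01
  H: 1.587/1.585 = 1.0
  N: 1.585/1.585 = 1.0
Empirical formula: HNO3

HNO3


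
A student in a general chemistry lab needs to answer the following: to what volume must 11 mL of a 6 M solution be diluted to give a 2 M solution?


C1V1 = C2V2
6 × 11 = 2 × V2
V2 = 66/2 = 33.0 mL

33.0 mL


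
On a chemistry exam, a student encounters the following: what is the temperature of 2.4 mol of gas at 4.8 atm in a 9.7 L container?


PV = nRT  (R = 0.08206 L·atm/(mol·K))
T = PV/(nR) = 4.8×9.7/(2.4×0.08206)
= 46.56/0.196944
= 236.41 K

236.41 K


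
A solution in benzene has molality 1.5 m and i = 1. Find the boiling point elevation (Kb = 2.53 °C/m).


ΔTb = Kb × m × i
= 2.53 × 1.5 × 1
= 3.795 °C

3.795 °C


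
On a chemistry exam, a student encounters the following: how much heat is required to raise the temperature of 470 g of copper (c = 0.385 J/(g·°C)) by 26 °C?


q = mcΔT = 470 × 0.385 × 26
= 4704.70 J

4704.70 J


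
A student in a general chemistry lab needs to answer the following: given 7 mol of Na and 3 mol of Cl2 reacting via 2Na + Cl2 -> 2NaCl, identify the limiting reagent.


Mole ratio available / coefficient:
  Na: 7/2 = 3.500
  Cl2: 3/1 = 3.000
Smaller ratio is limiting.

Cl2


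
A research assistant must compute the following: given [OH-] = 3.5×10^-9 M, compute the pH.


pOH = -log10([OH-]) = -log10(3.5×10^-9)
= 9 - log10(3.5) = 8.46
pH = 14 - pOH = 14 - 8.46 = 5.54

5.54


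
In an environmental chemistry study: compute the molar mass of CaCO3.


M(CaCO3) = 1×40.08 + 1×12.01 + 3×16.0
= 40.08 + 12.01 + 48.0
= 100.09 g/mol

100.09 g/mol


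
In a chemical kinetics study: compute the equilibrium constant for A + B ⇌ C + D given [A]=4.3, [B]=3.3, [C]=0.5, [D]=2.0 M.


Kc = [C][D]/([A][B])
= (0.5^1 × 2.0^1)/(4.3^1 × 3.3^1)
= 1/14.19
= 0.07047

0.07047


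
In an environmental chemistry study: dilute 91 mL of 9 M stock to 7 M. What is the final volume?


C1V1 = C2V2
9 × 91 = 7 × V2
V2 = 819/7 = 117.0 mL

117.0 mL


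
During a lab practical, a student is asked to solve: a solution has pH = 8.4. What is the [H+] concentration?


[H+] = 10^(-pH) = 10^(-8.4)
= 3.98×10^-9 M

3.98×10^-9 M


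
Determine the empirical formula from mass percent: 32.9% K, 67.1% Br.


Assume 100 g sample. Moles of each element:
  K: 32.9/39.1 = 0.841 mol
  Br: 67.1/79.9 = 0.84 mol
Divide by smallest (0.84):
  K: 0.841/0.84 = 1.0
  Br: 0.84/0.84 = 1.0
Empirical formula: KBr

KBr


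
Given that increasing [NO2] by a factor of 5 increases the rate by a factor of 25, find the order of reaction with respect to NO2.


rate ∝ [NO2]^n
5^n = 25 → n = 2
Order in NO2: 2

2


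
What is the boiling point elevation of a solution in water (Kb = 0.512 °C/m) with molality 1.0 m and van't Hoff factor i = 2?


ΔTb = Kb × m × i
= 0.512 × 1.0 × 2
= 1.024 °C

1.024 °C


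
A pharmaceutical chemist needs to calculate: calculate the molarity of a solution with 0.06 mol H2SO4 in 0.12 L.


M = n/V = 0.06/0.12 = 0.500 mol/L

0.500 M


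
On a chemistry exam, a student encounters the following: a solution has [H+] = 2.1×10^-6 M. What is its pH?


pH = -log10([H+]) = -log10(2.1×10^-6)
= 6 - log10(2.1)
= 6 - 0.32
= 5.68

5.68


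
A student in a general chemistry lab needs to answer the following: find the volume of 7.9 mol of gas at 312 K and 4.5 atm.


PV = nRT  (R = 0.08206 L·atm/(mol·K))
V = nRT/P = 7.9×0.08206×312/4.5
= 44.947 L

44.947 L


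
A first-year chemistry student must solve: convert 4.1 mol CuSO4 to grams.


M(CuSO4) = 159.62 g/mol
mass = n × M = 4.1 × 159.62 = 654.44 g

654.44 g


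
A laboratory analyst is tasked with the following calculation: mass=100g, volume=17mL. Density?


ρ = mass/volume
= 100/17
= 5.882 g/mL

5.882 g/mL


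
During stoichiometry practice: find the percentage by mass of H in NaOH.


M(NaOH) = 1×22.99 + 1×16.0 + 1×1.008 = 39.998 g/mol
Mass of H = 1 × 1.008 = 1.008 g/mol
% H = 1.008/39.998 × 100 = 2.52%

2.52%


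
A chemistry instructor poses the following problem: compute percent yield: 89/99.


% yield = actual/theoretical × 100
= 89/99 × 100
= 89.9%

89.9%


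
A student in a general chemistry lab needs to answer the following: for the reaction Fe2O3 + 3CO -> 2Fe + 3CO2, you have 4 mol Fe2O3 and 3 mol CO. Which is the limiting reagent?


Mole ratio available / coefficient:
  Fe2O3: 4/1 = 4.000
  CO: 3/3 = 1.000
Smaller ratio is limiting.

CO


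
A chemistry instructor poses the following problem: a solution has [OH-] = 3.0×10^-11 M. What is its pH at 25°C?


pOH = -log10([OH-]) = -log10(3.0×10^-11)
= 11 - log10(3.0) = 10.52
pH = 14 - pOH = 14 - 10.52 = 3.48

3.48


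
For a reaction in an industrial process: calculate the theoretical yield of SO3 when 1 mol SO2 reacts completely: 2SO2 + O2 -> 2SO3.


Mole ratio SO3:SO2 = 2:2
n(SO3) = 1 × 2/2 = 1.000 mol
mass = 1.000 × 80.07 = 80.07 g

80.07 g


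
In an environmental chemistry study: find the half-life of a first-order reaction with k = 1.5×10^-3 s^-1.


t½ = ln2/k = 0.693147/(1.5×10^-3 s^-1)
= 462.1 s

462.1 s


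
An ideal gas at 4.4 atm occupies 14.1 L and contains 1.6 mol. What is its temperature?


PV = nRT  (R = 0.08206 L·atm/(mol·K))
T = PV/(nR) = 4.4×14.1/(1.6×0.08206)
= 62.04/0.131296
= 472.52 K

472.52 K


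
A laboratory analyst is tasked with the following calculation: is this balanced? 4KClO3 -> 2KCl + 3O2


Equation: 4KClO3 -> 2KCl + 3O2
Check atoms: Cl: 4≠2, K: 4≠2, O: 12≠6
Not balanced

No, not balanced


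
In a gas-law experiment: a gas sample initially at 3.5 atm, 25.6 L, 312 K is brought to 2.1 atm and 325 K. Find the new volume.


P1V1/T1 = P2V2/T2
V2 = P1V1T2/(T1P2)
= 3.5×25.6×325/(312×2.1)
= 44.444 L

44.444 L


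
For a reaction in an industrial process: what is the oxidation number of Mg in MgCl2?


Group 2 metal: +2
Oxidation number: +2

+2


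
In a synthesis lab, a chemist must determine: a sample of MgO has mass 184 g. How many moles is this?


M(MgO) = 40.31 g/mol
n = mass/M = 184/40.31 = 4.5646 mol

4.5646 mol


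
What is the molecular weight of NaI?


M(NaI) = 1×22.99 + 1×126.9
= 22.99 + 126.9
= 149.89 g/mol

149.89 g/mol


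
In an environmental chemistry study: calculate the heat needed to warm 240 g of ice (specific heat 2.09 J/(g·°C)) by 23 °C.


q = mcΔT = 240 × 2.09 × 23
= 11536.80 J

11536.80 J


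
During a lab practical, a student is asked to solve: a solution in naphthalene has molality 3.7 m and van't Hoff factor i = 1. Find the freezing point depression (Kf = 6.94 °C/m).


ΔTf = Kf × m × i
= 6.94 × 3.7 × 1
= 25.678 °C

25.678 °C


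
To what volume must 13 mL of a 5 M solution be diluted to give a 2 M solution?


C1V1 = C2V2
5 × 13 = 2 × V2
V2 = 65/2 = 32.5 mL

32.5 mL


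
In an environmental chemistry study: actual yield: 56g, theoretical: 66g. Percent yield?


% yield = actual/theoretical × 100
= 56/66 × 100
= 84.85%

84.85%


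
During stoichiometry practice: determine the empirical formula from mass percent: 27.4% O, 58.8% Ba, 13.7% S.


Assume 100 g sample. Moles of each element:
  O: 27.4/16.0 = 1.712 mol
  Ba: 58.8/137.33 = 0.428 mol
  S: 13.7/32.07 = 0.427 mol
Divide by smallest (0.427):
  O: 1.712/0.427 = 4.01
  Ba: 0.428/0.427 = 1.0
  S: 0.427/0.427 = 1.0
Empirical formula: BaSO4

BaSO4


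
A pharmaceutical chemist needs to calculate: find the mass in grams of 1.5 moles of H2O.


M(H2O) = 18.02 g/mol
mass = n × M = 1.5 × 18.02 = 27.03 g

27.03 g


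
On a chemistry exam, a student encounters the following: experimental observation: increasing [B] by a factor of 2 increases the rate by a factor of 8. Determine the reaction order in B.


rate ∝ [B]^n
2^n = 8 → n = 3
Order in B: 3

3


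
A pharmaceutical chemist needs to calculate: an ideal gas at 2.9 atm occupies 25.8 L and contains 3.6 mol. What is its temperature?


PV = nRT  (R = 0.08206 L·atm/(mol·K))
T = PV/(nR) = 2.9×25.8/(3.6×0.08206)
= 74.82/0.295416
= 253.27 K

253.27 K


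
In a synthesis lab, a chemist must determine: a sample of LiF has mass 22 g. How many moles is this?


M(LiF) = 25.94 g/mol
n = mass/M = 22/25.94 = 0.8481 mol

0.8481 mol


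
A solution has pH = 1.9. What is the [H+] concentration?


[H+] = 10^(-pH) = 10^(-1.9)
= 1.26×10^-2 M

1.26×10^-2 M


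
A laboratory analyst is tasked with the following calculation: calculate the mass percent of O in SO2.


M(SO2) = 1×32.07 + 2×16.0 = 64.07 g/mol
Mass of O = 2 × 16.0 = 32.00 g/mol
% O = 32.00/64.07 × 100 = 49.95%

49.95%


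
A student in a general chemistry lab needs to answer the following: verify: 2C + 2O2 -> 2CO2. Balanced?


Equation: 2C + 2O2 -> 2CO2
Check atoms: C: 2=2, O: 4=4
Balanced

Yes, balanced


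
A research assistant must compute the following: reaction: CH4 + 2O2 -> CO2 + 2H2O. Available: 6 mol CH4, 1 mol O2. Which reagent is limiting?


Mole ratio available / coefficient:
  CH4: 6/1 = 6.000
  O2: 1/2 = 0.500
Smaller ratio is limiting.

O2


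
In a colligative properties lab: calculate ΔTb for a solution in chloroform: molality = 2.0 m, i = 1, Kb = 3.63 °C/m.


ΔTb = Kb × m × i
= 3.63 × 2.0 × 1
= 7.26 °C

7.26 °C


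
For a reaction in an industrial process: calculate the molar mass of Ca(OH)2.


M(Ca(OH)2) = 1×40.08 + 2×16.0 + 2×1.008
= 40.08 + 32.0 + 2.02
= 74.1 g/mol

74.1 g/mol


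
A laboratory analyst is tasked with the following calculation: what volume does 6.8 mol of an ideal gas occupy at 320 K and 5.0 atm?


PV = nRT  (R = 0.08206 L·atm/(mol·K))
V = nRT/P = 6.8×0.08206×320/5.0
= 35.713 L

35.713 L


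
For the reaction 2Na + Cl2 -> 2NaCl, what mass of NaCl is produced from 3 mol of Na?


Mole ratio NaCl:Na = 2:2
n(NaCl) = 3 × 2/2 = 3.000 mol
mass = 3.000 × 58.44 = 175.32 g

175.32 g


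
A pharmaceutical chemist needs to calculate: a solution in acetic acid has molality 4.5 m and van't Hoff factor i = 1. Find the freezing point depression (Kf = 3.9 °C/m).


ΔTf = Kf × m × i
= 3.9 × 4.5 × 1
= 17.55 °C

17.55 °C


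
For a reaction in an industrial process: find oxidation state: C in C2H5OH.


2x + 6(+1) + (-2) = 0, so x = -2
Oxidation number: -2

-2


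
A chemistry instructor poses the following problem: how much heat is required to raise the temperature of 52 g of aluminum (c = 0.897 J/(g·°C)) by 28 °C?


q = mcΔT = 52 × 0.897 × 28
= 1306.03 J

1306.03 J


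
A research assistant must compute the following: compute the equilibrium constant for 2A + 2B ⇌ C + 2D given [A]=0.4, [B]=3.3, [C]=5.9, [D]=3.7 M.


Kc = [C][D]^2/([A]^2[B]^2)
= (5.9^1 × 3.7^2)/(0.4^2 × 3.3^2)
= 80.771/1.7424
= 46.36

46.36


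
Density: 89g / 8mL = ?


ρ = mass/volume
= 89/8
= 11.125 g/mL

11.125 g/mL


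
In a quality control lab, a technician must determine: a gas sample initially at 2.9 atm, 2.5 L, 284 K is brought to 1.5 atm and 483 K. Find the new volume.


P1V1/T1 = P2V2/T2
V2 = P1V1T2/(T1P2)
= 2.9×2.5×483/(284×1.5)
= 8.22 L

8.22 L


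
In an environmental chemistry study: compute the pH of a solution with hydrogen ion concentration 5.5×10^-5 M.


pH = -log10([H+]) = -log10(5.5×10^-5)
= 5 - log10(5.5)
= 5 - 0.74
= 4.26

4.26


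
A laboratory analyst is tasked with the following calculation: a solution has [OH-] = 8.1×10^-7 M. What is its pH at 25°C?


pOH = -log10([OH-]) = -log10(8.1×10^-7)
= 7 - log10(8.1) = 6.09
pH = 14 - pOH = 14 - 6.09 = 7.91

7.91


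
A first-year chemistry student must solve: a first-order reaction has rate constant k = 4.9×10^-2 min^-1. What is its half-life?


t½ = ln2/k = 0.693147/(4.9×10^-2 min^-1)
= 14.15 min

14.15 min


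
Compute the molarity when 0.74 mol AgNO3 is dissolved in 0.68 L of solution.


M = n/V = 0.74/0.68 = 1.088 mol/L

1.088 M


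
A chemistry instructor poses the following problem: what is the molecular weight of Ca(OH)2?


M(Ca(OH)2) = 1×40.08 + 2×16.0 + 2×1.008
= 40.08 + 32.0 + 2.02
= 74.1 g/mol

74.1 g/mol


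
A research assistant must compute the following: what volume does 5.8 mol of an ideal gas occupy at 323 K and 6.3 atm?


PV = nRT  (R = 0.08206 L·atm/(mol·K))
V = nRT/P = 5.8×0.08206×323/6.3
= 24.402 L

24.402 L


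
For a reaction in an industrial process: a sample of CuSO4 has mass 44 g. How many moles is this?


M(CuSO4) = 159.62 g/mol
n = mass/M = 44/159.62 = 0.2757 mol

0.2757 mol


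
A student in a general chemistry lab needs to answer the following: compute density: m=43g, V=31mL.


ρ = mass/volume
= 43/31
= 1.387 g/mL

1.387 g/mL


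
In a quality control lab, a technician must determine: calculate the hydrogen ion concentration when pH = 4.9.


[H+] = 10^(-pH) = 10^(-4.9)
= 1.26×10^-5 M

1.26×10^-5 M


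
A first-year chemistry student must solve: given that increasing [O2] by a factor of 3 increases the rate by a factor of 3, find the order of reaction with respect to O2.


rate ∝ [O2]^n
3^n = 3 → n = 1
Order in O2: 1

1


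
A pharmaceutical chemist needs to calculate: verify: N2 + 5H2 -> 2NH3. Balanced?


Equation: N2 + 5H2 -> 2NH3
Check atoms: H: 10≠6, N: 2=2
Not balanced

No, not balanced


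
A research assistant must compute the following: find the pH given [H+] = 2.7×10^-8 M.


pH = -log10([H+]) = -log10(2.7×10^-8)
= 8 - log10(2.7)
= 8 - 0.43
= 7.57

7.57
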